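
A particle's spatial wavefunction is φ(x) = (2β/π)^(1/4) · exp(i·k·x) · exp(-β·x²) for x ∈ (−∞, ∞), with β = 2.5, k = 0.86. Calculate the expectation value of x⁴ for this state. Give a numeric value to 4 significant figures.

⟨x⁴⟩ = ∫ x⁴·|φ|² dx (integrals over the domain).
Gaussian moments: ∫x^(2j)·e^(−2βx²) dx = (2j−1)!!/(4β)^j · √(π/(2β)), odd powers integrate to 0; here √(π/(2β)) = 0.79267.
⟨x⁴⟩ = 0.030000.

0.03000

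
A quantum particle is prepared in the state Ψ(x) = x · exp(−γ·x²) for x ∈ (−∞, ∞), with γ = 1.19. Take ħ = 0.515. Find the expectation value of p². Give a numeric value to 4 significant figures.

0.9469

p² Ψ = −ħ² d²Ψ/dx²; ⟨p²⟩ = −ħ² ∫ Ψ*·Ψ'' dx / ∫|Ψ|² dx.
Expand each integrand as polynomial × e^(−2γx²) and use ∫x^(2j)·e^(−2γx²) dx = (2j−1)!!/(4γ)^j · √(π/(2γ)), odd powers → 0; here √(π/(2γ)) = 1.1489. Differentiate with the product rule, d/dx e^(−γx²) = −2γx·e^(−γx²).
State is unnormalized: ∫|Ψ|² dx = 0.24137, and ∫Ψ*·(−ħ² Ψ'') dx = 0.22854, so ⟨p²⟩ = 0.22854 / 0.24137.
⟨p²⟩ = 0.94685.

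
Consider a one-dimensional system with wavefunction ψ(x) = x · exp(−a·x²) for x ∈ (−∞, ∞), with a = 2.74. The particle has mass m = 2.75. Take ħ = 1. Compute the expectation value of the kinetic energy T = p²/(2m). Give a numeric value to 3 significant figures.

1.49

T = −(ħ²/2m) d²/dx², so ⟨T⟩ = −(ħ²/2m) ∫ ψ*·ψ'' dx / ∫|ψ|² dx; with m = 2.75.
Expand each integrand as polynomial × e^(−2ax²) and use ∫x^(2j)·e^(−2ax²) dx = (2j−1)!!/(4a)^j · √(π/(2a)), odd powers → 0; here √(π/(2a)) = 0.75715. Differentiate with the product rule, d/dx e^(−ax²) = −2ax·e^(−ax²).
State is unnormalized: ∫|ψ|² dx = 0.069083, and ∫ψ*·(−ħ²/2m · ψ'') dx = 0.10325, so ⟨T⟩ = 0.10325 / 0.069083.
⟨T⟩ = 1.4945.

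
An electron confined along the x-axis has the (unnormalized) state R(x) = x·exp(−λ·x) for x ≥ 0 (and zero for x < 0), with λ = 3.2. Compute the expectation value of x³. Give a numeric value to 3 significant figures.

⟨x³⟩ = ∫ x³·|R|² dx / ∫|R|² dx (integrals over the domain).
Every integrand reduces to terms xʲ·e^(−2λx) on [0, ∞); use ∫₀^∞ xʲ·e^(−2λx) dx = j!/(2λ)^(j+1).
State is unnormalized: ∫|R|² dx = 0.0076294, and ∫R*·x³·R dx = 0.0017462, so ⟨x³⟩ = 0.0017462 / 0.0076294.
⟨x³⟩ = 0.22888.

0.229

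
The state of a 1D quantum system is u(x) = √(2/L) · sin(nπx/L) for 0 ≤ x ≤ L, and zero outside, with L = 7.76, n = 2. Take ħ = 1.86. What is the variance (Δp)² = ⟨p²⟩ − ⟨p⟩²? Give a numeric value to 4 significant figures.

Compute ⟨p⟩ and ⟨p²⟩ separately; (Δp)² = ⟨p²⟩ − ⟨p⟩².
d/dx sin(nπx/L) = (nπ/L)·cos(nπx/L) and d²/dx² sin(nπx/L) = −(nπ/L)²·sin(nπx/L); on 0 ≤ x ≤ L, ∫sin²(nπx/L) dx = L/2 and ∫sin(nπx/L)·cos(nπx/L) dx = 0.
⟨p⟩ = 0.0000 and ⟨p²⟩ = 2.2681.
(Δp)² = 2.2681 − (0.0000)² = 2.2681.

2.268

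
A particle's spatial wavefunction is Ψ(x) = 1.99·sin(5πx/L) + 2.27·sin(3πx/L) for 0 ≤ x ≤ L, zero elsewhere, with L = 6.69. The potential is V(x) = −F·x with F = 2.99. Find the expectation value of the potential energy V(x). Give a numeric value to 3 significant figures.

⟨V⟩ = ∫ V(x)·|Ψ|² dx / ∫|Ψ|² dx.
On 0 ≤ x ≤ L (j ≠ l): ∫sin²(jπx/L) dx = L/2, ∫sin(jπx/L)·sin(lπx/L) dx = 0; diagonal moments ∫x·sin²(jπx/L) dx = L²/4, ∫x²·sin²(jπx/L) dx = L³·(1/6 − 1/(4j²π²)); cross terms ∫x·sin(jπx/L)·sin(lπx/L) dx = 0 for j + l even and −4jlL²/(π²(j² − l²)²) for j + l odd, ∫x²·sin(jπx/L)·sin(lπx/L) dx = (−1)^(j+l)·4jlL³/(π²(j² − l²)²); higher powers the same way via product-to-sum and parts.
State is unnormalized: ∫|Ψ|² dx = 30.483, and ∫Ψ*·V(x)·Ψ dx = -304.88, so ⟨V⟩ = -304.88 / 30.483.
⟨V⟩ = -10.002.

-10.0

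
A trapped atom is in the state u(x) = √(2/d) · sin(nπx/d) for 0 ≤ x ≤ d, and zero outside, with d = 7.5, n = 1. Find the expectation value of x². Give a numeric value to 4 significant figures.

15.90

⟨x²⟩ = ∫ x²·|u|² dx (integrals over the domain).
With sin²θ = (1 − cos2θ)/2 on 0 ≤ x ≤ d: ∫sin²(nπx/d) dx = d/2, ∫x·sin²(nπx/d) dx = d²/4, ∫x²·sin²(nπx/d) dx = d³·(1/6 − 1/(4n²π²)); higher powers xᵏ the same way, integrating xᵏ·cos(2nπx/d) by parts.
⟨x²⟩ = 15.900.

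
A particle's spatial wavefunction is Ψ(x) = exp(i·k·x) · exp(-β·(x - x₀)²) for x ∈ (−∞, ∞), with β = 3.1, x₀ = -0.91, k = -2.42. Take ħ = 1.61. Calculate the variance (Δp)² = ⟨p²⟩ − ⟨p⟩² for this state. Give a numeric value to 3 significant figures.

Compute ⟨p⟩ and ⟨p²⟩ separately; (Δp)² = ⟨p²⟩ − ⟨p⟩².
Gaussian moments (u = x − x₀): ∫u^(2j)·e^(−2βu²) du = (2j−1)!!/(4β)^j · √(π/(2β)), odd powers integrate to 0; here √(π/(2β)) = 0.71183. Derivatives: Ψ′ = (ik − 2βu)·Ψ, Ψ″ = ((ik − 2βu)² − 2β)·Ψ; the odd-in-u pieces drop out.
Normalization: ∫|Ψ|² dx = 0.71183.
⟨p⟩ = -3.8962 and ⟨p²⟩ = 23.216.
(Δp)² = 23.216 − (-3.8962)² = 8.0355.

8.04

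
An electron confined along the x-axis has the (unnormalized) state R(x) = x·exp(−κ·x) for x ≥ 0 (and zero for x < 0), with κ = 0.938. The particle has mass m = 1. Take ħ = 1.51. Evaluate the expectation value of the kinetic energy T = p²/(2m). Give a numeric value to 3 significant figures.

1.00

T = −(ħ²/2m) d²/dx², so ⟨T⟩ = −(ħ²/2m) ∫ R*·R'' dx / ∫|R|² dx; with m = 1.
Differentiate x·exp(−κ·x) with the product rule; every integrand then reduces to terms xʲ·e^(−2κx) on [0, ∞), with ∫₀^∞ xʲ·e^(−2κx) dx = j!/(2κ)^(j+1).
State is unnormalized: ∫|R|² dx = 0.30292, and ∫R*·(−ħ²/2m · R'') dx = 0.30385, so ⟨T⟩ = 0.30385 / 0.30292.
⟨T⟩ = 1.0031.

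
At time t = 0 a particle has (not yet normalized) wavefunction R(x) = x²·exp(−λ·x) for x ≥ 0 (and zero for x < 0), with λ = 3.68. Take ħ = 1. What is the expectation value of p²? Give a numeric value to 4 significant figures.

p² R = −ħ² d²R/dx²; ⟨p²⟩ = −ħ² ∫ R*·R'' dx / ∫|R|² dx.
Differentiate x²·exp(−λ·x) with the product rule; every integrand then reduces to terms xʲ·e^(−2λx) on [0, ∞), with ∫₀^∞ xʲ·e^(−2λx) dx = j!/(2λ)^(j+1).
State is unnormalized: ∫|R|² dx = 0.0011113, and ∫R*·(−ħ² R'') dx = 0.0050165, so ⟨p²⟩ = 0.0050165 / 0.0011113.
⟨p²⟩ = 4.5141.

4.514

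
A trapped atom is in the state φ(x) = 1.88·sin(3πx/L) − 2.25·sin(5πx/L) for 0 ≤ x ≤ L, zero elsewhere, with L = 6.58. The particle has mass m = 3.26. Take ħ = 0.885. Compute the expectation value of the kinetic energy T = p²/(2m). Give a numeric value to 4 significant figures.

0.5045

T = −(ħ²/2m) d²/dx², so ⟨T⟩ = −(ħ²/2m) ∫ φ*·φ'' dx / ∫|φ|² dx; with m = 3.26.
d²/dx² sin(jπx/L) = −(jπ/L)²·sin(jπx/L); on 0 ≤ x ≤ L, ∫sin²(jπx/L) dx = L/2 and ∫sin(jπx/L)·sin(lπx/L) dx = 0 for j ≠ l, so only diagonal terms survive in ∫|φ|² and ∫φ·φ″; ∫φ·φ′ dx = [φ²/2] between the walls = 0.
State is unnormalized: ∫|φ|² dx = 28.284, and ∫φ*·(−ħ²/2m · φ'') dx = 14.268, so ⟨T⟩ = 14.268 / 28.284.
⟨T⟩ = 0.50446.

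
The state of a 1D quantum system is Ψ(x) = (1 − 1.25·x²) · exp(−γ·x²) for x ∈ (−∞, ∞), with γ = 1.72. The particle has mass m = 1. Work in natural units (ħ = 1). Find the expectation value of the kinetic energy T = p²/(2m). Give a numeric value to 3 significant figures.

1.86

T = −(ħ²/2m) d²/dx², so ⟨T⟩ = −(ħ²/2m) ∫ Ψ*·Ψ'' dx / ∫|Ψ|² dx; with m = 1.
Expand each integrand as polynomial × e^(−2γx²) and use ∫x^(2j)·e^(−2γx²) dx = (2j−1)!!/(4γ)^j · √(π/(2γ)), odd powers → 0; here √(π/(2γ)) = 0.95564. Differentiate with the product rule, d/dx e^(−γx²) = −2γx·e^(−γx²).
State is unnormalized: ∫|Ψ|² dx = 0.70303, and ∫Ψ*·(−ħ²/2m · Ψ'') dx = 1.3104, so ⟨T⟩ = 1.3104 / 0.70303.
⟨T⟩ = 1.8639.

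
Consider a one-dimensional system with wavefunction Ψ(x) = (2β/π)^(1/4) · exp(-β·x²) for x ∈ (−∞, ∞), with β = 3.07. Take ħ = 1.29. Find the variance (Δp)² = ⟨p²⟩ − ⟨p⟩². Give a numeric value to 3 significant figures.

Compute ⟨p⟩ and ⟨p²⟩ separately; (Δp)² = ⟨p²⟩ − ⟨p⟩².
Gaussian moments: ∫x^(2j)·e^(−2βx²) dx = (2j−1)!!/(4β)^j · √(π/(2β)), odd powers integrate to 0; here √(π/(2β)) = 0.71530. Derivatives: d/dx e^(−βx²) = −2βx·e^(−βx²), d²/dx² e^(−βx²) = (4β²x² − 2β)·e^(−βx²).
⟨p⟩ = 0.0000 and ⟨p²⟩ = 5.1088.
(Δp)² = 5.1088 − (0.0000)² = 5.1088.

5.11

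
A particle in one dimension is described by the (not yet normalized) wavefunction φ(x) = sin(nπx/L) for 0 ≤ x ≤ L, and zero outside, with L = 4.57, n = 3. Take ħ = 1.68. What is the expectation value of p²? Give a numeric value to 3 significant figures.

p² φ = −ħ² d²φ/dx²; ⟨p²⟩ = −ħ² ∫ φ*·φ'' dx / ∫|φ|² dx.
d/dx sin(nπx/L) = (nπ/L)·cos(nπx/L) and d²/dx² sin(nπx/L) = −(nπ/L)²·sin(nπx/L); on 0 ≤ x ≤ L, ∫sin²(nπx/L) dx = L/2 and ∫sin(nπx/L)·cos(nπx/L) dx = 0.
State is unnormalized: ∫|φ|² dx = 2.2850, and ∫φ*·(−ħ² φ'') dx = 27.429, so ⟨p²⟩ = 27.429 / 2.2850.
⟨p²⟩ = 12.004.

12.0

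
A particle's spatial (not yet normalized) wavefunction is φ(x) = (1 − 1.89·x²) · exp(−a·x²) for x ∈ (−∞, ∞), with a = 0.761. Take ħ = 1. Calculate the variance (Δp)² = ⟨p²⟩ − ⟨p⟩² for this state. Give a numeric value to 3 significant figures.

4.11

Compute ⟨p⟩ and ⟨p²⟩ separately; (Δp)² = ⟨p²⟩ − ⟨p⟩².
Expand each integrand as polynomial × e^(−2ax²) and use ∫x^(2j)·e^(−2ax²) dx = (2j−1)!!/(4a)^j · √(π/(2a)), odd powers → 0; here √(π/(2a)) = 1.4367. Differentiate with the product rule, d/dx e^(−ax²) = −2ax·e^(−ax²).
Normalization: ∫|φ|² dx = 1.3142.
⟨p⟩ = 0.0000 and ⟨p²⟩ = 4.1100.
(Δp)² = 4.1100 − (0.0000)² = 4.1100.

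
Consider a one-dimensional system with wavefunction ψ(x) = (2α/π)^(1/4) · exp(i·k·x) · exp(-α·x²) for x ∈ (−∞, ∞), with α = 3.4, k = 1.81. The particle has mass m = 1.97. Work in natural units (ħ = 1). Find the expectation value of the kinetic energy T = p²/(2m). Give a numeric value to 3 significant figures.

1.69

T = −(ħ²/2m) d²/dx², so ⟨T⟩ = −(ħ²/2m) ∫ ψ*·ψ'' dx; with m = 1.97.
Gaussian moments: ∫x^(2j)·e^(−2αx²) dx = (2j−1)!!/(4α)^j · √(π/(2α)), odd powers integrate to 0; here √(π/(2α)) = 0.67971. Derivatives: ψ′ = (ik − 2αx)·ψ, ψ″ = ((ik − 2αx)² − 2α)·ψ; the odd-in-x pieces drop out.
⟨T⟩ = 1.6944.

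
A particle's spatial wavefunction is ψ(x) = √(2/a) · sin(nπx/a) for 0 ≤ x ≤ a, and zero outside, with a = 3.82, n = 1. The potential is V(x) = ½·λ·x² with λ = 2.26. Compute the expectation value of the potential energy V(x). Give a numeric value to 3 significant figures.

4.66

⟨V⟩ = ∫ V(x)·|ψ|² dx.
With sin²θ = (1 − cos2θ)/2 on 0 ≤ x ≤ a: ∫sin²(nπx/a) dx = a/2, ∫x·sin²(nπx/a) dx = a²/4, ∫x²·sin²(nπx/a) dx = a³·(1/6 − 1/(4n²π²)); higher powers xᵏ the same way, integrating xᵏ·cos(2nπx/a) by parts.
⟨V⟩ = 4.6611.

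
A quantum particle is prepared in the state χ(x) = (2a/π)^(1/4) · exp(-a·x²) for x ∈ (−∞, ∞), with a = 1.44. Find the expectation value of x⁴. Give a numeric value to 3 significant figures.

⟨x⁴⟩ = ∫ x⁴·|χ|² dx (integrals over the domain).
Gaussian moments: ∫x^(2j)·e^(−2ax²) dx = (2j−1)!!/(4a)^j · √(π/(2a)), odd powers integrate to 0; here √(π/(2a)) = 1.0444.
⟨x⁴⟩ = 0.090422.

0.0904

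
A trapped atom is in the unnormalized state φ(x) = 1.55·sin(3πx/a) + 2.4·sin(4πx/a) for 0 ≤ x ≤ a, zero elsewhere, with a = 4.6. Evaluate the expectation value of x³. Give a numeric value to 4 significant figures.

⟨x³⟩ = ∫ x³·|φ|² dx / ∫|φ|² dx (integrals over the domain).
On 0 ≤ x ≤ a (j ≠ l): ∫sin²(jπx/a) dx = a/2, ∫sin(jπx/a)·sin(lπx/a) dx = 0; diagonal moments ∫x·sin²(jπx/a) dx = a²/4, ∫x²·sin²(jπx/a) dx = a³·(1/6 − 1/(4j²π²)); cross terms ∫x·sin(jπx/a)·sin(lπx/a) dx = 0 for j + l even and −4jla²/(π²(j² − l²)²) for j + l odd, ∫x²·sin(jπx/a)·sin(lπx/a) dx = (−1)^(j+l)·4jla³/(π²(j² − l²)²); higher powers the same way via product-to-sum and parts.
State is unnormalized: ∫|φ|² dx = 18.774, and ∫φ*·x³·φ dx = 155.33, so ⟨x³⟩ = 155.33 / 18.774.
⟨x³⟩ = 8.2736.

8.274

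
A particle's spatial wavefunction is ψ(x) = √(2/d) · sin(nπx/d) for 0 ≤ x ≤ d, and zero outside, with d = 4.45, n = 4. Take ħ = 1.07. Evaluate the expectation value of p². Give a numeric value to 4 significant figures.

9.130

p² ψ = −ħ² d²ψ/dx²; ⟨p²⟩ = −ħ² ∫ ψ*·ψ'' dx.
d/dx sin(nπx/d) = (nπ/d)·cos(nπx/d) and d²/dx² sin(nπx/d) = −(nπ/d)²·sin(nπx/d); on 0 ≤ x ≤ d, ∫sin²(nπx/d) dx = d/2 and ∫sin(nπx/d)·cos(nπx/d) dx = 0.
⟨p²⟩ = 9.1299.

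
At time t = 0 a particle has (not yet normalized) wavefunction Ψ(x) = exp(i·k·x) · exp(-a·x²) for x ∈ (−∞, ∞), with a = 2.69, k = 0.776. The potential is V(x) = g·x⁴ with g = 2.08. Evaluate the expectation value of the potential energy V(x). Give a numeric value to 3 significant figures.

⟨V⟩ = ∫ V(x)·|Ψ|² dx / ∫|Ψ|² dx.
Gaussian moments: ∫x^(2j)·e^(−2ax²) dx = (2j−1)!!/(4a)^j · √(π/(2a)), odd powers integrate to 0; here √(π/(2a)) = 0.76416.
State is unnormalized: ∫|Ψ|² dx = 0.76416, and ∫Ψ*·V(x)·Ψ dx = 0.041185, so ⟨V⟩ = 0.041185 / 0.76416.
⟨V⟩ = 0.053896.

0.0539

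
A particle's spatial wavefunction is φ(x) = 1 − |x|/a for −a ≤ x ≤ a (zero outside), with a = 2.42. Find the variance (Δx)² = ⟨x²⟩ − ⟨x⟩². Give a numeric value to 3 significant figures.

0.586

Compute ⟨x⟩ and ⟨x²⟩ separately, then (Δx)² = ⟨x²⟩ − ⟨x⟩².
φ is even, so ∫ over [−a, a] = 2∫₀ᵃ with φ = 1 − x/a there: ∫₀ᵃ (1 − x/a)² dx = a/3, ∫₀ᵃ x²(1 − x/a)² dx = a³/30, ∫₀ᵃ x⁴(1 − x/a)² dx = a⁵/105.
Normalization: ∫|φ|² dx = 1.6133.
⟨x⟩ = 0.0000 and ⟨x²⟩ = 0.58564.
(Δx)² = 0.58564 − (0.0000)² = 0.58564.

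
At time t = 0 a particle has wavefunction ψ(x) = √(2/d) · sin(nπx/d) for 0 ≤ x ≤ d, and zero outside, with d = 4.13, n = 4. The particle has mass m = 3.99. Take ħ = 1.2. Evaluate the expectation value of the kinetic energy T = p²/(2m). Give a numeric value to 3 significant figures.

1.67

T = −(ħ²/2m) d²/dx², so ⟨T⟩ = −(ħ²/2m) ∫ ψ*·ψ'' dx; with m = 3.99.
d/dx sin(nπx/d) = (nπ/d)·cos(nπx/d) and d²/dx² sin(nπx/d) = −(nπ/d)²·sin(nπx/d); on 0 ≤ x ≤ d, ∫sin²(nπx/d) dx = d/2 and ∫sin(nπx/d)·cos(nπx/d) dx = 0.
⟨T⟩ = 1.6706.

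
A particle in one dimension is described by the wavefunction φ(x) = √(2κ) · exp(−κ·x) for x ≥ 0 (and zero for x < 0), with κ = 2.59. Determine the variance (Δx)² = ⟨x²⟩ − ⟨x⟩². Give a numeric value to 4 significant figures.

0.03727

Compute ⟨x⟩ and ⟨x²⟩ separately, then (Δx)² = ⟨x²⟩ − ⟨x⟩².
Every integrand reduces to terms xʲ·e^(−2κx) on [0, ∞); use ∫₀^∞ xʲ·e^(−2κx) dx = j!/(2κ)^(j+1).
⟨x⟩ = 0.19305 and ⟨x²⟩ = 0.074537.
(Δx)² = 0.074537 − (0.19305)² = 0.037268.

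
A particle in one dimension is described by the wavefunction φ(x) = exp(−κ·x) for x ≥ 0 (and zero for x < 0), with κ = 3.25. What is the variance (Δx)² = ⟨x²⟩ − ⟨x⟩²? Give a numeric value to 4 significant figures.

0.02367

Compute ⟨x⟩ and ⟨x²⟩ separately, then (Δx)² = ⟨x²⟩ − ⟨x⟩².
Every integrand reduces to terms xʲ·e^(−2κx) on [0, ∞); use ∫₀^∞ xʲ·e^(−2κx) dx = j!/(2κ)^(j+1).
Normalization: ∫|φ|² dx = 0.15385.
⟨x⟩ = 0.15385 and ⟨x²⟩ = 0.047337.
(Δx)² = 0.047337 − (0.15385)² = 0.023669.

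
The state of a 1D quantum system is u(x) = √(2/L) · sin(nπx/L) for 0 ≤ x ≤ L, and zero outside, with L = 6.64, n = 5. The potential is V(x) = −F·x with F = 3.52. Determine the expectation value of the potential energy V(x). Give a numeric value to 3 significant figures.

⟨V⟩ = ∫ V(x)·|u|² dx.
With sin²θ = (1 − cos2θ)/2 on 0 ≤ x ≤ L: ∫sin²(nπx/L) dx = L/2, ∫x·sin²(nπx/L) dx = L²/4, ∫x²·sin²(nπx/L) dx = L³·(1/6 − 1/(4n²π²)); higher powers xᵏ the same way, integrating xᵏ·cos(2nπx/L) by parts.
⟨V⟩ = -11.686.

-11.7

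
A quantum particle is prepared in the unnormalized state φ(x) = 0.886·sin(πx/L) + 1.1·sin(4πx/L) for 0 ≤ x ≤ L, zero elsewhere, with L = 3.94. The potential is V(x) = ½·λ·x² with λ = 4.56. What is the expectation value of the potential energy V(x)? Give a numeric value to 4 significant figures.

10.53

⟨V⟩ = ∫ V(x)·|φ|² dx / ∫|φ|² dx.
On 0 ≤ x ≤ L (j ≠ l): ∫sin²(jπx/L) dx = L/2, ∫sin(jπx/L)·sin(lπx/L) dx = 0; diagonal moments ∫x·sin²(jπx/L) dx = L²/4, ∫x²·sin²(jπx/L) dx = L³·(1/6 − 1/(4j²π²)); cross terms ∫x·sin(jπx/L)·sin(lπx/L) dx = 0 for j + l even and −4jlL²/(π²(j² − l²)²) for j + l odd, ∫x²·sin(jπx/L)·sin(lπx/L) dx = (−1)^(j+l)·4jlL³/(π²(j² − l²)²); higher powers the same way via product-to-sum and parts.
State is unnormalized: ∫|φ|² dx = 3.9301, and ∫φ*·V(x)·φ dx = 41.369, so ⟨V⟩ = 41.369 / 3.9301.
⟨V⟩ = 10.526.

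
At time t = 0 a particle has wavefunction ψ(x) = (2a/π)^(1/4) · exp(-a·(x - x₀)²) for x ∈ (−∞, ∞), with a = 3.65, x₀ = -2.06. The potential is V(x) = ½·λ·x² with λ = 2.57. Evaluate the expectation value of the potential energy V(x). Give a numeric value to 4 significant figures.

⟨V⟩ = ∫ V(x)·|ψ|² dx.
Gaussian moments (u = x − x₀): ∫u^(2j)·e^(−2au²) du = (2j−1)!!/(4a)^j · √(π/(2a)), odd powers integrate to 0; here √(π/(2a)) = 0.65601.
⟨V⟩ = 5.5410.

5.541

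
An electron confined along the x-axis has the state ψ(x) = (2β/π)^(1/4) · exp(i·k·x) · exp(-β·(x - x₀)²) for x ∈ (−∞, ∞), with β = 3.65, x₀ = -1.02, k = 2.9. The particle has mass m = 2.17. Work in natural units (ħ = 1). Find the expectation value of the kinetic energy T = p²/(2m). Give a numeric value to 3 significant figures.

2.78

T = −(ħ²/2m) d²/dx², so ⟨T⟩ = −(ħ²/2m) ∫ ψ*·ψ'' dx; with m = 2.17.
Gaussian moments (u = x − x₀): ∫u^(2j)·e^(−2βu²) du = (2j−1)!!/(4β)^j · √(π/(2β)), odd powers integrate to 0; here √(π/(2β)) = 0.65601. Derivatives: ψ′ = (ik − 2βu)·ψ, ψ″ = ((ik − 2βu)² − 2β)·ψ; the odd-in-u pieces drop out.
⟨T⟩ = 2.7788.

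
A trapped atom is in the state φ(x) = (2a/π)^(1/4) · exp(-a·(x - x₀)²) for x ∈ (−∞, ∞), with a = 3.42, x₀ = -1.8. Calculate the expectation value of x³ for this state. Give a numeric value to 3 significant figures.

⟨x³⟩ = ∫ x³·|φ|² dx (integrals over the domain).
Gaussian moments (u = x − x₀): ∫u^(2j)·e^(−2au²) du = (2j−1)!!/(4a)^j · √(π/(2a)), odd powers integrate to 0; here √(π/(2a)) = 0.67771.
⟨x³⟩ = -6.2267.

-6.23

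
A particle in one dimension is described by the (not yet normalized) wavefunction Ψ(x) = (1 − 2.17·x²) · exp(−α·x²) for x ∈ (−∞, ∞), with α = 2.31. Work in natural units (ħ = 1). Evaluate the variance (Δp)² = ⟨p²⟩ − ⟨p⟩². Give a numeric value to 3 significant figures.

6.16

Compute ⟨p⟩ and ⟨p²⟩ separately; (Δp)² = ⟨p²⟩ − ⟨p⟩².
Expand each integrand as polynomial × e^(−2αx²) and use ∫x^(2j)·e^(−2αx²) dx = (2j−1)!!/(4α)^j · √(π/(2α)), odd powers → 0; here √(π/(2α)) = 0.82462. Differentiate with the product rule, d/dx e^(−αx²) = −2αx·e^(−αx²).
Normalization: ∫|Ψ|² dx = 0.57374.
⟨p⟩ = 0.0000 and ⟨p²⟩ = 6.1613.
(Δp)² = 6.1613 − (0.0000)² = 6.1613.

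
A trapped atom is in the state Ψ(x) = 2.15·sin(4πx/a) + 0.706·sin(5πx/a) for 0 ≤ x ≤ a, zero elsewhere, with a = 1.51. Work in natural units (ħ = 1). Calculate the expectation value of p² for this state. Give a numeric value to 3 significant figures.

p² Ψ = −ħ² d²Ψ/dx²; ⟨p²⟩ = −ħ² ∫ Ψ*·Ψ'' dx / ∫|Ψ|² dx.
d²/dx² sin(jπx/a) = −(jπ/a)²·sin(jπx/a); on 0 ≤ x ≤ a, ∫sin²(jπx/a) dx = a/2 and ∫sin(jπx/a)·sin(lπx/a) dx = 0 for j ≠ l, so only diagonal terms survive in ∫|Ψ|² and ∫Ψ·Ψ″; ∫Ψ·Ψ′ dx = [Ψ²/2] between the walls = 0.
State is unnormalized: ∫|Ψ|² dx = 3.8663, and ∫Ψ*·(−ħ² Ψ'') dx = 282.43, so ⟨p²⟩ = 282.43 / 3.8663.
⟨p²⟩ = 73.049.

73.0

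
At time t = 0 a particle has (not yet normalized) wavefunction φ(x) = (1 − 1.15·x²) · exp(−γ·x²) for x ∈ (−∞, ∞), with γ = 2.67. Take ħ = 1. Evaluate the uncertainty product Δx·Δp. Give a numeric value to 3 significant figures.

Δx = √(⟨x²⟩−⟨x⟩²), Δp = √(⟨p²⟩−⟨p⟩²).
Expand each integrand as polynomial × e^(−2γx²) and use ∫x^(2j)·e^(−2γx²) dx = (2j−1)!!/(4γ)^j · √(π/(2γ)), odd powers → 0; here √(π/(2γ)) = 0.76702. Differentiate with the product rule, d/dx e^(−γx²) = −2γx·e^(−γx²).
Normalization: ∫|φ|² dx = 0.62851.
⟨x⟩ = 0.0000, ⟨x²⟩ = 0.060316 ⇒ Δx = 0.24559.
⟨p⟩ = 0.0000, ⟨p²⟩ = 4.2245 ⇒ Δp = 2.0554.
Δx·Δp = 0.50478.

0.505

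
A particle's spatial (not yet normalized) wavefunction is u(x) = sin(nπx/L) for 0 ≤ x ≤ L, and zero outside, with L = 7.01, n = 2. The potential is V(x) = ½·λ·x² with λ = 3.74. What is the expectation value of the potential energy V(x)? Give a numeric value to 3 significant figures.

⟨V⟩ = ∫ V(x)·|u|² dx / ∫|u|² dx.
With sin²θ = (1 − cos2θ)/2 on 0 ≤ x ≤ L: ∫sin²(nπx/L) dx = L/2, ∫x·sin²(nπx/L) dx = L²/4, ∫x²·sin²(nπx/L) dx = L³·(1/6 − 1/(4n²π²)); higher powers xᵏ the same way, integrating xᵏ·cos(2nπx/L) by parts.
State is unnormalized: ∫|u|² dx = 3.5050, and ∫u*·V(x)·u dx = 103.28, so ⟨V⟩ = 103.28 / 3.5050.
⟨V⟩ = 29.467.

29.5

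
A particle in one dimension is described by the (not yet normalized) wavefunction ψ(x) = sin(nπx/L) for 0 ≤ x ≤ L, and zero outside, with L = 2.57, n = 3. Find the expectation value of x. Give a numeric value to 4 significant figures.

1.285

⟨x⟩ = ∫ x·|ψ|² dx / ∫|ψ|² dx (integrals over the domain).
With sin²θ = (1 − cos2θ)/2 on 0 ≤ x ≤ L: ∫sin²(nπx/L) dx = L/2, ∫x·sin²(nπx/L) dx = L²/4, ∫x²·sin²(nπx/L) dx = L³·(1/6 − 1/(4n²π²)); higher powers xᵏ the same way, integrating xᵏ·cos(2nπx/L) by parts.
State is unnormalized: ∫|ψ|² dx = 1.2850, and ∫ψ*·x·ψ dx = 1.6512, so ⟨x⟩ = 1.6512 / 1.2850.
⟨x⟩ = 1.2850.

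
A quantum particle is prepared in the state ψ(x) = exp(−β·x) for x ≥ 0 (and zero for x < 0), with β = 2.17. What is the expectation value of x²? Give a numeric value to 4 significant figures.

⟨x²⟩ = ∫ x²·|ψ|² dx / ∫|ψ|² dx (integrals over the domain).
Every integrand reduces to terms xʲ·e^(−2βx) on [0, ∞); use ∫₀^∞ xʲ·e^(−2βx) dx = j!/(2β)^(j+1).
State is unnormalized: ∫|ψ|² dx = 0.23041, and ∫ψ*·x²·ψ dx = 0.024466, so ⟨x²⟩ = 0.024466 / 0.23041.
⟨x²⟩ = 0.10618.

0.1062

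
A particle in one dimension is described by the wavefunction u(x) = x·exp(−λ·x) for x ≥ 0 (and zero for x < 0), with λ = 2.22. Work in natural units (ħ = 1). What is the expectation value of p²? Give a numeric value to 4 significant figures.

4.928

p² u = −ħ² d²u/dx²; ⟨p²⟩ = −ħ² ∫ u*·u'' dx / ∫|u|² dx.
Differentiate x·exp(−λ·x) with the product rule; every integrand then reduces to terms xʲ·e^(−2λx) on [0, ∞), with ∫₀^∞ xʲ·e^(−2λx) dx = j!/(2λ)^(j+1).
State is unnormalized: ∫|u|² dx = 0.022850, and ∫u*·(−ħ² u'') dx = 0.11261, so ⟨p²⟩ = 0.11261 / 0.022850.
⟨p²⟩ = 4.9284.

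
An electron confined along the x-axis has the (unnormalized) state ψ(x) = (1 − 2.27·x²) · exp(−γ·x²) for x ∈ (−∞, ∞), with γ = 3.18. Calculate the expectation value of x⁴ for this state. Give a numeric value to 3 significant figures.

0.00829

⟨x⁴⟩ = ∫ x⁴·|ψ|² dx / ∫|ψ|² dx (integrals over the domain).
Expand each integrand as polynomial × e^(−2γx²) and use ∫x^(2j)·e^(−2γx²) dx = (2j−1)!!/(4γ)^j · √(π/(2γ)), odd powers → 0; here √(π/(2γ)) = 0.70282.
State is unnormalized: ∫|ψ|² dx = 0.51912, and ∫ψ*·x⁴·ψ dx = 0.0043014, so ⟨x⁴⟩ = 0.0043014 / 0.51912.
⟨x⁴⟩ = 0.0082859.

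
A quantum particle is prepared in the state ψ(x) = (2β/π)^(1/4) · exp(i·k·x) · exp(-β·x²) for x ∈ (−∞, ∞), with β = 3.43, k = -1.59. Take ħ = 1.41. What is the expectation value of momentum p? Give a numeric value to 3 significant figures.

-2.24

p ψ = −iħ dψ/dx; then ⟨p⟩ = ∫ ψ*·(pψ) dx.
Gaussian moments: ∫x^(2j)·e^(−2βx²) dx = (2j−1)!!/(4β)^j · √(π/(2β)), odd powers integrate to 0; here √(π/(2β)) = 0.67673. Derivatives: ψ′ = (ik − 2βx)·ψ, ψ″ = ((ik − 2βx)² − 2β)·ψ; the odd-in-x pieces drop out.
⟨p⟩ = -2.2419.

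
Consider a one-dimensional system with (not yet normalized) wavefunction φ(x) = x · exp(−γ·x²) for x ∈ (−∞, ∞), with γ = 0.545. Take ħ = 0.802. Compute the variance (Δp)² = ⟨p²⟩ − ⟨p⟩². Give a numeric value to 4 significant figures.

Compute ⟨p⟩ and ⟨p²⟩ separately; (Δp)² = ⟨p²⟩ − ⟨p⟩².
Expand each integrand as polynomial × e^(−2γx²) and use ∫x^(2j)·e^(−2γx²) dx = (2j−1)!!/(4γ)^j · √(π/(2γ)), odd powers → 0; here √(π/(2γ)) = 1.6977. Differentiate with the product rule, d/dx e^(−γx²) = −2γx·e^(−γx²).
Normalization: ∫|φ|² dx = 0.77876.
⟨p⟩ = 0.0000 and ⟨p²⟩ = 1.0516.
(Δp)² = 1.0516 − (0.0000)² = 1.0516.

1.052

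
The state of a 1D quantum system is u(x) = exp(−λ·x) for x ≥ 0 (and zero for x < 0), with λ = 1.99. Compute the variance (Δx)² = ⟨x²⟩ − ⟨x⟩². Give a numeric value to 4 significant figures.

Compute ⟨x⟩ and ⟨x²⟩ separately, then (Δx)² = ⟨x²⟩ − ⟨x⟩².
Every integrand reduces to terms xʲ·e^(−2λx) on [0, ∞); use ∫₀^∞ xʲ·e^(−2λx) dx = j!/(2λ)^(j+1).
Normalization: ∫|u|² dx = 0.25126.
⟨x⟩ = 0.25126 and ⟨x²⟩ = 0.12626.
(Δx)² = 0.12626 − (0.25126)² = 0.063130.

0.06313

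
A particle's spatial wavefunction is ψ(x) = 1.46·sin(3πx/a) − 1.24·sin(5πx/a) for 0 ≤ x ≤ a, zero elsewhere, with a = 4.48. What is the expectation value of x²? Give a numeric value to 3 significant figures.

5.67

⟨x²⟩ = ∫ x²·|ψ|² dx / ∫|ψ|² dx (integrals over the domain).
On 0 ≤ x ≤ a (j ≠ l): ∫sin²(jπx/a) dx = a/2, ∫sin(jπx/a)·sin(lπx/a) dx = 0; diagonal moments ∫x·sin²(jπx/a) dx = a²/4, ∫x²·sin²(jπx/a) dx = a³·(1/6 − 1/(4j²π²)); cross terms ∫x·sin(jπx/a)·sin(lπx/a) dx = 0 for j + l even and −4jla²/(π²(j² − l²)²) for j + l odd, ∫x²·sin(jπx/a)·sin(lπx/a) dx = (−1)^(j+l)·4jla³/(π²(j² − l²)²); higher powers the same way via product-to-sum and parts.
State is unnormalized: ∫|ψ|² dx = 8.2190, and ∫ψ*·x²·ψ dx = 46.575, so ⟨x²⟩ = 46.575 / 8.2190.
⟨x²⟩ = 5.6668.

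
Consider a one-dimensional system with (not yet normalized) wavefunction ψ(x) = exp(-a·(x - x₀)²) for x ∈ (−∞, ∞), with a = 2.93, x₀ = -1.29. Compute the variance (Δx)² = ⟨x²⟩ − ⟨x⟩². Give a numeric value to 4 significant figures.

0.08532

Compute ⟨x⟩ and ⟨x²⟩ separately, then (Δx)² = ⟨x²⟩ − ⟨x⟩².
Gaussian moments (u = x − x₀): ∫u^(2j)·e^(−2au²) du = (2j−1)!!/(4a)^j · √(π/(2a)), odd powers integrate to 0; here √(π/(2a)) = 0.73219.
Normalization: ∫|ψ|² dx = 0.73219.
⟨x⟩ = -1.2900 and ⟨x²⟩ = 1.7494.
(Δx)² = 1.7494 − (-1.2900)² = 0.085324.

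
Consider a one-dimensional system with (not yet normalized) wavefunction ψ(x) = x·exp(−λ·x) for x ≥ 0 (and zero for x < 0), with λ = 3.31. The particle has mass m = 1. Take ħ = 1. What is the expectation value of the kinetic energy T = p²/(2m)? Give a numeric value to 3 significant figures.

T = −(ħ²/2m) d²/dx², so ⟨T⟩ = −(ħ²/2m) ∫ ψ*·ψ'' dx / ∫|ψ|² dx; with m = 1.
Differentiate x·exp(−λ·x) with the product rule; every integrand then reduces to terms xʲ·e^(−2λx) on [0, ∞), with ∫₀^∞ xʲ·e^(−2λx) dx = j!/(2λ)^(j+1).
State is unnormalized: ∫|ψ|² dx = 0.0068938, and ∫ψ*·(−ħ²/2m · ψ'') dx = 0.037764, so ⟨T⟩ = 0.037764 / 0.0068938.
⟨T⟩ = 5.4781.

5.48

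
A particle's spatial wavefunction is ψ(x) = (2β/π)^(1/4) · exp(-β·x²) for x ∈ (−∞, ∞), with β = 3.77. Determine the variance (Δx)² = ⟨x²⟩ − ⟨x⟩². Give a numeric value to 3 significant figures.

0.0663

Compute ⟨x⟩ and ⟨x²⟩ separately, then (Δx)² = ⟨x²⟩ − ⟨x⟩².
Gaussian moments: ∫x^(2j)·e^(−2βx²) dx = (2j−1)!!/(4β)^j · √(π/(2β)), odd powers integrate to 0; here √(π/(2β)) = 0.64549.
⟨x⟩ = 0.0000 and ⟨x²⟩ = 0.066313.
(Δx)² = 0.066313 − (0.0000)² = 0.066313.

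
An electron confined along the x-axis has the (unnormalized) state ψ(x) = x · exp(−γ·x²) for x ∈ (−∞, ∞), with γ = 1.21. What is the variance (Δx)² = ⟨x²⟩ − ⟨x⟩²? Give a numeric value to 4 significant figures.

0.6198

Compute ⟨x⟩ and ⟨x²⟩ separately, then (Δx)² = ⟨x²⟩ − ⟨x⟩².
Expand each integrand as polynomial × e^(−2γx²) and use ∫x^(2j)·e^(−2γx²) dx = (2j−1)!!/(4γ)^j · √(π/(2γ)), odd powers → 0; here √(π/(2γ)) = 1.1394.
Normalization: ∫|ψ|² dx = 0.23541.
⟨x⟩ = 0.0000 and ⟨x²⟩ = 0.61983.
(Δx)² = 0.61983 − (0.0000)² = 0.61983.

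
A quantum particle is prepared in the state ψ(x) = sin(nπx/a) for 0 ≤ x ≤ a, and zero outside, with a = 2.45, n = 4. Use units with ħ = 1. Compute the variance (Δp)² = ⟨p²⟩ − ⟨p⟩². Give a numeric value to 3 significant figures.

26.3

Compute ⟨p⟩ and ⟨p²⟩ separately; (Δp)² = ⟨p²⟩ − ⟨p⟩².
d/dx sin(nπx/a) = (nπ/a)·cos(nπx/a) and d²/dx² sin(nπx/a) = −(nπ/a)²·sin(nπx/a); on 0 ≤ x ≤ a, ∫sin²(nπx/a) dx = a/2 and ∫sin(nπx/a)·cos(nπx/a) dx = 0.
Normalization: ∫|ψ|² dx = 1.2250.
⟨p⟩ = 0.0000 and ⟨p²⟩ = 26.308.
(Δp)² = 26.308 − (0.0000)² = 26.308.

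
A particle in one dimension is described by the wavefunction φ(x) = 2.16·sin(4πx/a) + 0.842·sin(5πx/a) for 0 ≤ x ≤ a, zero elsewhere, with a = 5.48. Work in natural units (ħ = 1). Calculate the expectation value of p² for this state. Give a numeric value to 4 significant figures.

p² φ = −ħ² d²φ/dx²; ⟨p²⟩ = −ħ² ∫ φ*·φ'' dx / ∫|φ|² dx.
d²/dx² sin(jπx/a) = −(jπ/a)²·sin(jπx/a); on 0 ≤ x ≤ a, ∫sin²(jπx/a) dx = a/2 and ∫sin(jπx/a)·sin(lπx/a) dx = 0 for j ≠ l, so only diagonal terms survive in ∫|φ|² and ∫φ·φ″; ∫φ·φ′ dx = [φ²/2] between the walls = 0.
State is unnormalized: ∫|φ|² dx = 14.726, and ∫φ*·(−ħ² φ'') dx = 83.184, so ⟨p²⟩ = 83.184 / 14.726.
⟨p²⟩ = 5.6486.

5.649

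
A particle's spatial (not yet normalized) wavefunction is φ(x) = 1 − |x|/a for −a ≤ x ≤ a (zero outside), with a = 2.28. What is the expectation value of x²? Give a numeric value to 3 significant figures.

0.520

⟨x²⟩ = ∫ x²·|φ|² dx / ∫|φ|² dx (integrals over the domain).
φ is even, so ∫ over [−a, a] = 2∫₀ᵃ with φ = 1 − x/a there: ∫₀ᵃ (1 − x/a)² dx = a/3, ∫₀ᵃ x²(1 − x/a)² dx = a³/30, ∫₀ᵃ x⁴(1 − x/a)² dx = a⁵/105.
State is unnormalized: ∫|φ|² dx = 1.5200, and ∫φ*·x²·φ dx = 0.79016, so ⟨x²⟩ = 0.79016 / 1.5200.
⟨x²⟩ = 0.51984.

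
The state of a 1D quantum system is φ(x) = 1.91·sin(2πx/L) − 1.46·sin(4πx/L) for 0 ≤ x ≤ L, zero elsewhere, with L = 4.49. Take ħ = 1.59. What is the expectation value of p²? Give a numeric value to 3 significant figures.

10.4

p² φ = −ħ² d²φ/dx²; ⟨p²⟩ = −ħ² ∫ φ*·φ'' dx / ∫|φ|² dx.
d²/dx² sin(jπx/L) = −(jπ/L)²·sin(jπx/L); on 0 ≤ x ≤ L, ∫sin²(jπx/L) dx = L/2 and ∫sin(jπx/L)·sin(lπx/L) dx = 0 for j ≠ l, so only diagonal terms survive in ∫|φ|² and ∫φ·φ″; ∫φ·φ′ dx = [φ²/2] between the walls = 0.
State is unnormalized: ∫|φ|² dx = 12.975, and ∫φ*·(−ħ² φ'') dx = 135.31, so ⟨p²⟩ = 135.31 / 12.975.
⟨p²⟩ = 10.428.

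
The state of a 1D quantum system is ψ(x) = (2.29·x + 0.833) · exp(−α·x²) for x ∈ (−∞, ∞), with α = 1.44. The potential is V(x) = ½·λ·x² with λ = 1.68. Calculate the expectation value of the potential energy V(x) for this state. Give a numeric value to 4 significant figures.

0.3114

⟨V⟩ = ∫ V(x)·|ψ|² dx / ∫|ψ|² dx.
Expand each integrand as polynomial × e^(−2αx²) and use ∫x^(2j)·e^(−2αx²) dx = (2j−1)!!/(4α)^j · √(π/(2α)), odd powers → 0; here √(π/(2α)) = 1.0444.
State is unnormalized: ∫|ψ|² dx = 1.6756, and ∫ψ*·V(x)·ψ dx = 0.52170, so ⟨V⟩ = 0.52170 / 1.6756.
⟨V⟩ = 0.31135.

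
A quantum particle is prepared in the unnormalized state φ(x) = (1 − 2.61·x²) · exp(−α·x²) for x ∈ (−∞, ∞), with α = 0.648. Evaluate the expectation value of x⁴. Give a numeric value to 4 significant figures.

5.817

⟨x⁴⟩ = ∫ x⁴·|φ|² dx / ∫|φ|² dx (integrals over the domain).
Expand each integrand as polynomial × e^(−2αx²) and use ∫x^(2j)·e^(−2αx²) dx = (2j−1)!!/(4α)^j · √(π/(2α)), odd powers → 0; here √(π/(2α)) = 1.5569.
State is unnormalized: ∫|φ|² dx = 3.1574, and ∫φ*·x⁴·φ dx = 18.367, so ⟨x⁴⟩ = 18.367 / 3.1574.
⟨x⁴⟩ = 5.8171.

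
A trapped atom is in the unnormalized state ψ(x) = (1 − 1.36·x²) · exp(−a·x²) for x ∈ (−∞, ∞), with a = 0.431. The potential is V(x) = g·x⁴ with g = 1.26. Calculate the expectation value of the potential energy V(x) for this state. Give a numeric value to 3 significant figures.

⟨V⟩ = ∫ V(x)·|ψ|² dx / ∫|ψ|² dx.
Expand each integrand as polynomial × e^(−2ax²) and use ∫x^(2j)·e^(−2ax²) dx = (2j−1)!!/(4a)^j · √(π/(2a)), odd powers → 0; here √(π/(2a)) = 1.9091.
State is unnormalized: ∫|ψ|² dx = 2.4611, and ∫ψ*·V(x)·ψ dx = 36.157, so ⟨V⟩ = 36.157 / 2.4611.
⟨V⟩ = 14.691.

14.7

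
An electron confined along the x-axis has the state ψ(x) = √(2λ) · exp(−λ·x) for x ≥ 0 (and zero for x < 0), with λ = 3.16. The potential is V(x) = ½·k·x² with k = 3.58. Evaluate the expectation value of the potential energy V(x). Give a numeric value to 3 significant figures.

⟨V⟩ = ∫ V(x)·|ψ|² dx.
Every integrand reduces to terms xʲ·e^(−2λx) on [0, ∞); use ∫₀^∞ xʲ·e^(−2λx) dx = j!/(2λ)^(j+1).
⟨V⟩ = 0.089629.

0.0896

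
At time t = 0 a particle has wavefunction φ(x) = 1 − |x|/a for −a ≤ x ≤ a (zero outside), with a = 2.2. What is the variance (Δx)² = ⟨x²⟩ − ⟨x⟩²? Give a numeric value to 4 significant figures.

0.4840

Compute ⟨x⟩ and ⟨x²⟩ separately, then (Δx)² = ⟨x²⟩ − ⟨x⟩².
φ is even, so ∫ over [−a, a] = 2∫₀ᵃ with φ = 1 − x/a there: ∫₀ᵃ (1 − x/a)² dx = a/3, ∫₀ᵃ x²(1 − x/a)² dx = a³/30, ∫₀ᵃ x⁴(1 − x/a)² dx = a⁵/105.
Normalization: ∫|φ|² dx = 1.4667.
⟨x⟩ = 0.0000 and ⟨x²⟩ = 0.48400.
(Δx)² = 0.48400 − (0.0000)² = 0.48400.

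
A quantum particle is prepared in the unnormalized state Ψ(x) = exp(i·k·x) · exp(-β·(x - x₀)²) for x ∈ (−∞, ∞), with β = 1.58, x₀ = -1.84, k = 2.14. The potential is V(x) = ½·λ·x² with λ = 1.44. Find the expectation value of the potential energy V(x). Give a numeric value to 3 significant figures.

⟨V⟩ = ∫ V(x)·|Ψ|² dx / ∫|Ψ|² dx.
Gaussian moments (u = x − x₀): ∫u^(2j)·e^(−2βu²) du = (2j−1)!!/(4β)^j · √(π/(2β)), odd powers integrate to 0; here √(π/(2β)) = 0.99708.
State is unnormalized: ∫|Ψ|² dx = 0.99708, and ∫Ψ*·V(x)·Ψ dx = 2.5441, so ⟨V⟩ = 2.5441 / 0.99708.
⟨V⟩ = 2.5516.

2.55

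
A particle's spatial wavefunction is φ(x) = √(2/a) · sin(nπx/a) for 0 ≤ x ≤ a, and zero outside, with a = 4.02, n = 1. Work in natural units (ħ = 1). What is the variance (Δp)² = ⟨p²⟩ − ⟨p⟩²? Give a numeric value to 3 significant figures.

0.611

Compute ⟨p⟩ and ⟨p²⟩ separately; (Δp)² = ⟨p²⟩ − ⟨p⟩².
d/dx sin(nπx/a) = (nπ/a)·cos(nπx/a) and d²/dx² sin(nπx/a) = −(nπ/a)²·sin(nπx/a); on 0 ≤ x ≤ a, ∫sin²(nπx/a) dx = a/2 and ∫sin(nπx/a)·cos(nπx/a) dx = 0.
⟨p⟩ = 0.0000 and ⟨p²⟩ = 0.61073.
(Δp)² = 0.61073 − (0.0000)² = 0.61073.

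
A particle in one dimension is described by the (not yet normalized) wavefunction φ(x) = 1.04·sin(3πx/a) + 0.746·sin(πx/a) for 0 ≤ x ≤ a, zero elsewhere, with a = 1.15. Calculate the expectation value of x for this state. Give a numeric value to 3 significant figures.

⟨x⟩ = ∫ x·|φ|² dx / ∫|φ|² dx (integrals over the domain).
On 0 ≤ x ≤ a (j ≠ l): ∫sin²(jπx/a) dx = a/2, ∫sin(jπx/a)·sin(lπx/a) dx = 0; diagonal moments ∫x·sin²(jπx/a) dx = a²/4, ∫x²·sin²(jπx/a) dx = a³·(1/6 − 1/(4j²π²)); cross terms ∫x·sin(jπx/a)·sin(lπx/a) dx = 0 for j + l even and −4jla²/(π²(j² − l²)²) for j + l odd, ∫x²·sin(jπx/a)·sin(lπx/a) dx = (−1)^(j+l)·4jla³/(π²(j² − l²)²); higher powers the same way via product-to-sum and parts.
State is unnormalized: ∫|φ|² dx = 0.94192, and ∫φ*·x·φ dx = 0.54160, so ⟨x⟩ = 0.54160 / 0.94192.
⟨x⟩ = 0.57500.

0.575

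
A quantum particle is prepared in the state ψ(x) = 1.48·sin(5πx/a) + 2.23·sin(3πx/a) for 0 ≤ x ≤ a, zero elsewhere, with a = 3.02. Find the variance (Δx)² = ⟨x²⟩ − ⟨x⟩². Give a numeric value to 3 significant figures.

1.12

Compute ⟨x⟩ and ⟨x²⟩ separately, then (Δx)² = ⟨x²⟩ − ⟨x⟩².
On 0 ≤ x ≤ a (j ≠ l): ∫sin²(jπx/a) dx = a/2, ∫sin(jπx/a)·sin(lπx/a) dx = 0; diagonal moments ∫x·sin²(jπx/a) dx = a²/4, ∫x²·sin²(jπx/a) dx = a³·(1/6 − 1/(4j²π²)); cross terms ∫x·sin(jπx/a)·sin(lπx/a) dx = 0 for j + l even and −4jla²/(π²(j² − l²)²) for j + l odd, ∫x²·sin(jπx/a)·sin(lπx/a) dx = (−1)^(j+l)·4jla³/(π²(j² − l²)²); higher powers the same way via product-to-sum and parts.
Normalization: ∫|ψ|² dx = 10.817.
⟨x⟩ = 1.5100 and ⟨x²⟩ = 3.3980.
(Δx)² = 3.3980 − (1.5100)² = 1.1179.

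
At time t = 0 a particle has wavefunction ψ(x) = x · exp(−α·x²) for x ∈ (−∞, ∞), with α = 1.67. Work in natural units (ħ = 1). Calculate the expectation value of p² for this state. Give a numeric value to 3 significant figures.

p² ψ = −ħ² d²ψ/dx²; ⟨p²⟩ = −ħ² ∫ ψ*·ψ'' dx / ∫|ψ|² dx.
Expand each integrand as polynomial × e^(−2αx²) and use ∫x^(2j)·e^(−2αx²) dx = (2j−1)!!/(4α)^j · √(π/(2α)), odd powers → 0; here √(π/(2α)) = 0.96984. Differentiate with the product rule, d/dx e^(−αx²) = −2αx·e^(−αx²).
State is unnormalized: ∫|ψ|² dx = 0.14519, and ∫ψ*·(−ħ² ψ'') dx = 0.72738, so ⟨p²⟩ = 0.72738 / 0.14519.
⟨p²⟩ = 5.0100.

5.01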